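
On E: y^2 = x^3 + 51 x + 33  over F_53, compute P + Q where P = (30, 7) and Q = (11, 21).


P != Q, so use the chord formula.
s = (y2 - y1) / (x2 - x1) = (14) / (34) mod 53 = 16
x3 = s^2 - x1 - x2 mod 53 = 16^2 - 30 - 11 = 3
y3 = s (x1 - x3) - y1 mod 53 = 16 * (30 - 3) - 7 = 1

P + Q = (3, 1)


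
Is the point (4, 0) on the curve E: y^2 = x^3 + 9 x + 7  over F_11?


Check whether y^2 = x^3 + 9 x + 7 (mod 11) for (x, y) = (4, 0).
LHS: y^2 = 0^2 mod 11 = 0
RHS: x^3 + 9 x + 7 = 4^3 + 9*4 + 7 mod 11 = 8
LHS != RHS

No, not on the curve


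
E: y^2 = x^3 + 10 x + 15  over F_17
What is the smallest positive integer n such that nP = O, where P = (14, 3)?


Compute successive multiples of P until we hit O:
  1P = (14, 3)
  2P = (2, 3)
  3P = (1, 14)
  4P = (0, 10)
  5P = (16, 15)
  6P = (6, 11)
  7P = (15, 15)
  8P = (13, 9)
  ... (continuing to 22P)
  22P = O

ord(P) = 22


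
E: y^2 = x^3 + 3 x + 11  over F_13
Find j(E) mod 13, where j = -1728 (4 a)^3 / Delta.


Delta = -16(4 a^3 + 27 b^2) mod 13 = 2
-1728 * (4 a)^3 = -1728 * (4*3)^3 mod 13 = 12
j = 12 * 2^(-1) mod 13 = 6

j = 6 (mod 13)


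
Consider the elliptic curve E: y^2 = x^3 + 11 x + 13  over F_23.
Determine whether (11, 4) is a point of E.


Check whether y^2 = x^3 + 11 x + 13 (mod 23) for (x, y) = (11, 4).
LHS: y^2 = 4^2 mod 23 = 16
RHS: x^3 + 11 x + 13 = 11^3 + 11*11 + 13 mod 23 = 16
LHS = RHS

Yes, on the curve


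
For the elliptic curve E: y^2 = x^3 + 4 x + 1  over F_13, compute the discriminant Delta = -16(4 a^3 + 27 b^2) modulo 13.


4 a^3 + 27 b^2 = 4*4^3 + 27*1^2 = 256 + 27 = 283
Delta = -16 * (283) = -4528
Delta mod 13 = 9

Delta = 9 (mod 13)


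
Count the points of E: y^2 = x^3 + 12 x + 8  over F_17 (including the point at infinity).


For each x in F_17, count y with y^2 = x^3 + 12 x + 8 mod 17:
  x = 0: RHS = 8, y in [5, 12]  -> 2 point(s)
  x = 1: RHS = 4, y in [2, 15]  -> 2 point(s)
  x = 4: RHS = 1, y in [1, 16]  -> 2 point(s)
  x = 8: RHS = 4, y in [2, 15]  -> 2 point(s)
  x = 11: RHS = 9, y in [3, 14]  -> 2 point(s)
  x = 13: RHS = 15, y in [7, 10]  -> 2 point(s)
  x = 14: RHS = 13, y in [8, 9]  -> 2 point(s)
Affine points: 14. Add the point at infinity: total = 15.

#E(F_17) = 15


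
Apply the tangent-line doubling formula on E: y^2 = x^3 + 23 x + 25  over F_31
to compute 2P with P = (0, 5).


Doubling: s = (3 x1^2 + a) / (2 y1)
s = (3*0^2 + 23) / (2*5) mod 31 = 24
x3 = s^2 - 2 x1 mod 31 = 24^2 - 2*0 = 18
y3 = s (x1 - x3) - y1 mod 31 = 24 * (0 - 18) - 5 = 28

2P = (18, 28)


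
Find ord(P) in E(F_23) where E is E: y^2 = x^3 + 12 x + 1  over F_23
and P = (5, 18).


Compute successive multiples of P until we hit O:
  1P = (5, 18)
  2P = (19, 21)
  3P = (17, 9)
  4P = (3, 15)
  5P = (0, 1)
  6P = (13, 10)
  7P = (6, 6)
  8P = (18, 0)
  ... (continuing to 16P)
  16P = O

ord(P) = 16


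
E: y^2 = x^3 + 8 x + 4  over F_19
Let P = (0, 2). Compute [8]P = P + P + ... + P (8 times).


k = 8 = 1000_2 (binary, LSB first: 0001)
Double-and-add from P = (0, 2):
  bit 0 = 0: acc unchanged = O
  bit 1 = 0: acc unchanged = O
  bit 2 = 0: acc unchanged = O
  bit 3 = 1: acc = O + (11, 13) = (11, 13)

8P = (11, 13)


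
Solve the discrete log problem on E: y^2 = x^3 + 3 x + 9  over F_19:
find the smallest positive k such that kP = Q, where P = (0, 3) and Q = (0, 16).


Enumerate multiples of P until we hit Q = (0, 16):
  1P = (0, 3)
  2P = (5, 4)
  3P = (11, 10)
  4P = (15, 3)
  5P = (4, 16)
  6P = (3, 11)
  7P = (2, 17)
  8P = (9, 10)
  9P = (16, 12)
  10P = (12, 14)
  11P = (18, 9)
  12P = (18, 10)
  13P = (12, 5)
  14P = (16, 7)
  15P = (9, 9)
  16P = (2, 2)
  17P = (3, 8)
  18P = (4, 3)
  19P = (15, 16)
  20P = (11, 9)
  21P = (5, 15)
  22P = (0, 16)
Match found at i = 22.

k = 22


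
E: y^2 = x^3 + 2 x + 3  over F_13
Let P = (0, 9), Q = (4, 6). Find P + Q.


P != Q, so use the chord formula.
s = (y2 - y1) / (x2 - x1) = (10) / (4) mod 13 = 9
x3 = s^2 - x1 - x2 mod 13 = 9^2 - 0 - 4 = 12
y3 = s (x1 - x3) - y1 mod 13 = 9 * (0 - 12) - 9 = 0

P + Q = (12, 0)


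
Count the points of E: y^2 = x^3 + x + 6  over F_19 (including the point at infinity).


For each x in F_19, count y with y^2 = x^3 + 1 x + 6 mod 19:
  x = 0: RHS = 6, y in [5, 14]  -> 2 point(s)
  x = 2: RHS = 16, y in [4, 15]  -> 2 point(s)
  x = 3: RHS = 17, y in [6, 13]  -> 2 point(s)
  x = 4: RHS = 17, y in [6, 13]  -> 2 point(s)
  x = 6: RHS = 0, y in [0]  -> 1 point(s)
  x = 10: RHS = 9, y in [3, 16]  -> 2 point(s)
  x = 12: RHS = 17, y in [6, 13]  -> 2 point(s)
  x = 14: RHS = 9, y in [3, 16]  -> 2 point(s)
  x = 18: RHS = 4, y in [2, 17]  -> 2 point(s)
Affine points: 17. Add the point at infinity: total = 18.

#E(F_19) = 18


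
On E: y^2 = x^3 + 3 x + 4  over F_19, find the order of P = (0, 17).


Compute successive multiples of P until we hit O:
  1P = (0, 17)
  2P = (16, 14)
  3P = (4, 17)
  4P = (15, 2)
  5P = (5, 7)
  6P = (18, 0)
  7P = (5, 12)
  8P = (15, 17)
  ... (continuing to 12P)
  12P = O

ord(P) = 12


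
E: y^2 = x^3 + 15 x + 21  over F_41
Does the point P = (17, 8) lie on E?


Check whether y^2 = x^3 + 15 x + 21 (mod 41) for (x, y) = (17, 8).
LHS: y^2 = 8^2 mod 41 = 23
RHS: x^3 + 15 x + 21 = 17^3 + 15*17 + 21 mod 41 = 23
LHS = RHS

Yes, on the curve


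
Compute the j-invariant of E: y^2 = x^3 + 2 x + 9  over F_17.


Delta = -16(4 a^3 + 27 b^2) mod 17 = 9
-1728 * (4 a)^3 = -1728 * (4*2)^3 mod 17 = 12
j = 12 * 9^(-1) mod 17 = 7

j = 7 (mod 17)


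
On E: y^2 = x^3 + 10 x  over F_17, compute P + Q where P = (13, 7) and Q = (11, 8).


P != Q, so use the chord formula.
s = (y2 - y1) / (x2 - x1) = (1) / (15) mod 17 = 8
x3 = s^2 - x1 - x2 mod 17 = 8^2 - 13 - 11 = 6
y3 = s (x1 - x3) - y1 mod 17 = 8 * (13 - 6) - 7 = 15

P + Q = (6, 15)


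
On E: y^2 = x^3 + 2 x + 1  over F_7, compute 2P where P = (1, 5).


k = 2 = 10_2 (binary, LSB first: 01)
Double-and-add from P = (1, 5):
  bit 0 = 0: acc unchanged = O
  bit 1 = 1: acc = O + (0, 6) = (0, 6)

2P = (0, 6)


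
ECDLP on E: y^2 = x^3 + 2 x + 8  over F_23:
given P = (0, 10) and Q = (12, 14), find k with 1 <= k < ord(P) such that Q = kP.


Enumerate multiples of P until we hit Q = (12, 14):
  1P = (0, 10)
  2P = (3, 15)
  3P = (10, 4)
  4P = (6, 12)
  5P = (12, 9)
  6P = (15, 20)
  7P = (11, 21)
  8P = (13, 0)
  9P = (11, 2)
  10P = (15, 3)
  11P = (12, 14)
Match found at i = 11.

k = 11


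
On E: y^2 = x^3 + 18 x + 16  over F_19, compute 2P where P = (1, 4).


Doubling: s = (3 x1^2 + a) / (2 y1)
s = (3*1^2 + 18) / (2*4) mod 19 = 5
x3 = s^2 - 2 x1 mod 19 = 5^2 - 2*1 = 4
y3 = s (x1 - x3) - y1 mod 19 = 5 * (1 - 4) - 4 = 0

2P = (4, 0)


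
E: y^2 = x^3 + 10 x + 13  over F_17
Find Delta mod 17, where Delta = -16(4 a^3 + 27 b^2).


4 a^3 + 27 b^2 = 4*10^3 + 27*13^2 = 4000 + 4563 = 8563
Delta = -16 * (8563) = -137008
Delta mod 17 = 12

Delta = 12 (mod 17)


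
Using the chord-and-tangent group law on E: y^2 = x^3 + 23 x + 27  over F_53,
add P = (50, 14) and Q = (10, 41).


P != Q, so use the chord formula.
s = (y2 - y1) / (x2 - x1) = (27) / (13) mod 53 = 51
x3 = s^2 - x1 - x2 mod 53 = 51^2 - 50 - 10 = 50
y3 = s (x1 - x3) - y1 mod 53 = 51 * (50 - 50) - 14 = 39

P + Q = (50, 39)


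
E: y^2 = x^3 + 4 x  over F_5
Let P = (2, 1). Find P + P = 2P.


Doubling: s = (3 x1^2 + a) / (2 y1)
s = (3*2^2 + 4) / (2*1) mod 5 = 3
x3 = s^2 - 2 x1 mod 5 = 3^2 - 2*2 = 0
y3 = s (x1 - x3) - y1 mod 5 = 3 * (2 - 0) - 1 = 0

2P = (0, 0)


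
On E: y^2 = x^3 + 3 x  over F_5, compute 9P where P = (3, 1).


k = 9 = 1001_2 (binary, LSB first: 1001)
Double-and-add from P = (3, 1):
  bit 0 = 1: acc = O + (3, 1) = (3, 1)
  bit 1 = 0: acc unchanged = (3, 1)
  bit 2 = 0: acc unchanged = (3, 1)
  bit 3 = 1: acc = (3, 1) + (4, 1) = (3, 4)

9P = (3, 4)


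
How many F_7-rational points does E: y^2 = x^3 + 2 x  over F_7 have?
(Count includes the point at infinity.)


For each x in F_7, count y with y^2 = x^3 + 2 x + 0 mod 7:
  x = 0: RHS = 0, y in [0]  -> 1 point(s)
  x = 4: RHS = 2, y in [3, 4]  -> 2 point(s)
  x = 5: RHS = 2, y in [3, 4]  -> 2 point(s)
  x = 6: RHS = 4, y in [2, 5]  -> 2 point(s)
Affine points: 7. Add the point at infinity: total = 8.

#E(F_7) = 8


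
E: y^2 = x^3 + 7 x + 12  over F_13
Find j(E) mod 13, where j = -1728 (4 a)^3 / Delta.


Delta = -16(4 a^3 + 27 b^2) mod 13 = 2
-1728 * (4 a)^3 = -1728 * (4*7)^3 mod 13 = 8
j = 8 * 2^(-1) mod 13 = 4

j = 4 (mod 13)


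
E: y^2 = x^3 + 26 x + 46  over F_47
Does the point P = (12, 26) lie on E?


Check whether y^2 = x^3 + 26 x + 46 (mod 47) for (x, y) = (12, 26).
LHS: y^2 = 26^2 mod 47 = 18
RHS: x^3 + 26 x + 46 = 12^3 + 26*12 + 46 mod 47 = 18
LHS = RHS

Yes, on the curve


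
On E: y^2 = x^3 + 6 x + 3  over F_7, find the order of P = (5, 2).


Compute successive multiples of P until we hit O:
  1P = (5, 2)
  2P = (5, 5)
  3P = O

ord(P) = 3


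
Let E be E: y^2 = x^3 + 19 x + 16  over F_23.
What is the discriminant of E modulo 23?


4 a^3 + 27 b^2 = 4*19^3 + 27*16^2 = 27436 + 6912 = 34348
Delta = -16 * (34348) = -549568
Delta mod 23 = 17

Delta = 17 (mod 23)


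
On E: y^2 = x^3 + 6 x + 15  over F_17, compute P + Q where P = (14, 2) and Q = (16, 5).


P != Q, so use the chord formula.
s = (y2 - y1) / (x2 - x1) = (3) / (2) mod 17 = 10
x3 = s^2 - x1 - x2 mod 17 = 10^2 - 14 - 16 = 2
y3 = s (x1 - x3) - y1 mod 17 = 10 * (14 - 2) - 2 = 16

P + Q = (2, 16)


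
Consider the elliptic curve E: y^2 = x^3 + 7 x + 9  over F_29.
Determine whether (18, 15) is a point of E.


Check whether y^2 = x^3 + 7 x + 9 (mod 29) for (x, y) = (18, 15).
LHS: y^2 = 15^2 mod 29 = 22
RHS: x^3 + 7 x + 9 = 18^3 + 7*18 + 9 mod 29 = 22
LHS = RHS

Yes, on the curve


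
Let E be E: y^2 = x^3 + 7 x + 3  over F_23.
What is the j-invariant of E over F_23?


Delta = -16(4 a^3 + 27 b^2) mod 23 = 12
-1728 * (4 a)^3 = -1728 * (4*7)^3 mod 23 = 16
j = 16 * 12^(-1) mod 23 = 9

j = 9 (mod 23)


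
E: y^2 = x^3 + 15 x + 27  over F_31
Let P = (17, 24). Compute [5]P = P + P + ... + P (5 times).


k = 5 = 101_2 (binary, LSB first: 101)
Double-and-add from P = (17, 24):
  bit 0 = 1: acc = O + (17, 24) = (17, 24)
  bit 1 = 0: acc unchanged = (17, 24)
  bit 2 = 1: acc = (17, 24) + (29, 12) = (17, 7)

5P = (17, 7)


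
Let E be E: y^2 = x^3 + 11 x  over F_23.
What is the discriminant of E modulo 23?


4 a^3 + 27 b^2 = 4*11^3 + 27*0^2 = 5324 + 0 = 5324
Delta = -16 * (5324) = -85184
Delta mod 23 = 8

Delta = 8 (mod 23)


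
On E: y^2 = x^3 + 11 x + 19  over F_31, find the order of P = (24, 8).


Compute successive multiples of P until we hit O:
  1P = (24, 8)
  2P = (19, 22)
  3P = (7, 25)
  4P = (1, 0)
  5P = (7, 6)
  6P = (19, 9)
  7P = (24, 23)
  8P = O

ord(P) = 8


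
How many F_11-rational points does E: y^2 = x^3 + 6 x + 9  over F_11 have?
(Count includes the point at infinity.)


For each x in F_11, count y with y^2 = x^3 + 6 x + 9 mod 11:
  x = 0: RHS = 9, y in [3, 8]  -> 2 point(s)
  x = 1: RHS = 5, y in [4, 7]  -> 2 point(s)
  x = 4: RHS = 9, y in [3, 8]  -> 2 point(s)
  x = 7: RHS = 9, y in [3, 8]  -> 2 point(s)
  x = 9: RHS = 0, y in [0]  -> 1 point(s)
Affine points: 9. Add the point at infinity: total = 10.

#E(F_11) = 10


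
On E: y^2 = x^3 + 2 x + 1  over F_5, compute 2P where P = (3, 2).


Doubling: s = (3 x1^2 + a) / (2 y1)
s = (3*3^2 + 2) / (2*2) mod 5 = 1
x3 = s^2 - 2 x1 mod 5 = 1^2 - 2*3 = 0
y3 = s (x1 - x3) - y1 mod 5 = 1 * (3 - 0) - 2 = 1

2P = (0, 1)


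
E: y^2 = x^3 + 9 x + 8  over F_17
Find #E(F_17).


For each x in F_17, count y with y^2 = x^3 + 9 x + 8 mod 17:
  x = 0: RHS = 8, y in [5, 12]  -> 2 point(s)
  x = 1: RHS = 1, y in [1, 16]  -> 2 point(s)
  x = 2: RHS = 0, y in [0]  -> 1 point(s)
  x = 5: RHS = 8, y in [5, 12]  -> 2 point(s)
  x = 9: RHS = 2, y in [6, 11]  -> 2 point(s)
  x = 12: RHS = 8, y in [5, 12]  -> 2 point(s)
  x = 15: RHS = 16, y in [4, 13]  -> 2 point(s)
  x = 16: RHS = 15, y in [7, 10]  -> 2 point(s)
Affine points: 15. Add the point at infinity: total = 16.

#E(F_17) = 16


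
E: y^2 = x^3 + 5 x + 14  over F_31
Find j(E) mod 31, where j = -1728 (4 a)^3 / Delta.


Delta = -16(4 a^3 + 27 b^2) mod 31 = 18
-1728 * (4 a)^3 = -1728 * (4*5)^3 mod 31 = 16
j = 16 * 18^(-1) mod 31 = 25

j = 25 (mod 31)


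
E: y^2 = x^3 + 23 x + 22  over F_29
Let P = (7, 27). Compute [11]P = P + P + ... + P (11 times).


k = 11 = 1011_2 (binary, LSB first: 1101)
Double-and-add from P = (7, 27):
  bit 0 = 1: acc = O + (7, 27) = (7, 27)
  bit 1 = 1: acc = (7, 27) + (16, 22) = (26, 19)
  bit 2 = 0: acc unchanged = (26, 19)
  bit 3 = 1: acc = (26, 19) + (15, 1) = (18, 2)

11P = (18, 2)


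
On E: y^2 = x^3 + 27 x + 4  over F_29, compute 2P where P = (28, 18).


Doubling: s = (3 x1^2 + a) / (2 y1)
s = (3*28^2 + 27) / (2*18) mod 29 = 25
x3 = s^2 - 2 x1 mod 29 = 25^2 - 2*28 = 18
y3 = s (x1 - x3) - y1 mod 29 = 25 * (28 - 18) - 18 = 0

2P = (18, 0)


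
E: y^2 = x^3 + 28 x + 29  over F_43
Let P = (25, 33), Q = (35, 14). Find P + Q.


P != Q, so use the chord formula.
s = (y2 - y1) / (x2 - x1) = (24) / (10) mod 43 = 11
x3 = s^2 - x1 - x2 mod 43 = 11^2 - 25 - 35 = 18
y3 = s (x1 - x3) - y1 mod 43 = 11 * (25 - 18) - 33 = 1

P + Q = (18, 1)


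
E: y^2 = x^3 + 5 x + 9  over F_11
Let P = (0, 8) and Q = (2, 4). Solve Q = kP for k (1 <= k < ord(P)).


Enumerate multiples of P until we hit Q = (2, 4):
  1P = (0, 8)
  2P = (1, 2)
  3P = (2, 4)
Match found at i = 3.

k = 3


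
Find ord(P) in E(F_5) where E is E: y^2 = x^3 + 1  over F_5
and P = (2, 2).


Compute successive multiples of P until we hit O:
  1P = (2, 2)
  2P = (0, 4)
  3P = (4, 0)
  4P = (0, 1)
  5P = (2, 3)
  6P = O

ord(P) = 6


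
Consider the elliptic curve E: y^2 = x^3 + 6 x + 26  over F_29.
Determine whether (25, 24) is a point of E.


Check whether y^2 = x^3 + 6 x + 26 (mod 29) for (x, y) = (25, 24).
LHS: y^2 = 24^2 mod 29 = 25
RHS: x^3 + 6 x + 26 = 25^3 + 6*25 + 26 mod 29 = 25
LHS = RHS

Yes, on the curve


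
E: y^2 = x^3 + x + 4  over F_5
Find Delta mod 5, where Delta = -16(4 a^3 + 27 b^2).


4 a^3 + 27 b^2 = 4*1^3 + 27*4^2 = 4 + 432 = 436
Delta = -16 * (436) = -6976
Delta mod 5 = 4

Delta = 4 (mod 5)


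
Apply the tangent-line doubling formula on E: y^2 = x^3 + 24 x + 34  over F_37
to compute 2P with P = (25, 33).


Doubling: s = (3 x1^2 + a) / (2 y1)
s = (3*25^2 + 24) / (2*33) mod 37 = 17
x3 = s^2 - 2 x1 mod 37 = 17^2 - 2*25 = 17
y3 = s (x1 - x3) - y1 mod 37 = 17 * (25 - 17) - 33 = 29

2P = (17, 29)


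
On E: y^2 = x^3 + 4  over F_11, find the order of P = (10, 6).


Compute successive multiples of P until we hit O:
  1P = (10, 6)
  2P = (0, 2)
  3P = (6, 0)
  4P = (0, 9)
  5P = (10, 5)
  6P = O

ord(P) = 6


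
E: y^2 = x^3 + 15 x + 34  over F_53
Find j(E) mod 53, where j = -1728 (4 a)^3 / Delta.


Delta = -16(4 a^3 + 27 b^2) mod 53 = 2
-1728 * (4 a)^3 = -1728 * (4*15)^3 mod 53 = 48
j = 48 * 2^(-1) mod 53 = 24

j = 24 (mod 53)


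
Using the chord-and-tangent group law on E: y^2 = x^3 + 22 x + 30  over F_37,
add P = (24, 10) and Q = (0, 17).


P != Q, so use the chord formula.
s = (y2 - y1) / (x2 - x1) = (7) / (13) mod 37 = 29
x3 = s^2 - x1 - x2 mod 37 = 29^2 - 24 - 0 = 3
y3 = s (x1 - x3) - y1 mod 37 = 29 * (24 - 3) - 10 = 7

P + Q = (3, 7)


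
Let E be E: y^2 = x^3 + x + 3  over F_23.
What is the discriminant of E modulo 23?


4 a^3 + 27 b^2 = 4*1^3 + 27*3^2 = 4 + 243 = 247
Delta = -16 * (247) = -3952
Delta mod 23 = 4

Delta = 4 (mod 23)


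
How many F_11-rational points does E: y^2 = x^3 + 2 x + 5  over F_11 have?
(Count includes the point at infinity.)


For each x in F_11, count y with y^2 = x^3 + 2 x + 5 mod 11:
  x = 0: RHS = 5, y in [4, 7]  -> 2 point(s)
  x = 3: RHS = 5, y in [4, 7]  -> 2 point(s)
  x = 4: RHS = 0, y in [0]  -> 1 point(s)
  x = 8: RHS = 5, y in [4, 7]  -> 2 point(s)
  x = 9: RHS = 4, y in [2, 9]  -> 2 point(s)
Affine points: 9. Add the point at infinity: total = 10.

#E(F_11) = 10


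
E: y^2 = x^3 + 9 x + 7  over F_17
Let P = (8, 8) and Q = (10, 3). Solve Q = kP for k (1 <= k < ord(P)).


Enumerate multiples of P until we hit Q = (10, 3):
  1P = (8, 8)
  2P = (10, 3)
Match found at i = 2.

k = 2


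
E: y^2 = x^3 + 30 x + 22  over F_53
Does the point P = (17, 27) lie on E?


Check whether y^2 = x^3 + 30 x + 22 (mod 53) for (x, y) = (17, 27).
LHS: y^2 = 27^2 mod 53 = 40
RHS: x^3 + 30 x + 22 = 17^3 + 30*17 + 22 mod 53 = 39
LHS != RHS

No, not on the curve


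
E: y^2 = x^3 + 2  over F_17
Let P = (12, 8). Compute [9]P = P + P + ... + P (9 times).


k = 9 = 1001_2 (binary, LSB first: 1001)
Double-and-add from P = (12, 8):
  bit 0 = 1: acc = O + (12, 8) = (12, 8)
  bit 1 = 0: acc unchanged = (12, 8)
  bit 2 = 0: acc unchanged = (12, 8)
  bit 3 = 1: acc = (12, 8) + (5, 12) = (9, 0)

9P = (9, 0)


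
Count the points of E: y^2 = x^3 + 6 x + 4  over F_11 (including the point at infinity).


For each x in F_11, count y with y^2 = x^3 + 6 x + 4 mod 11:
  x = 0: RHS = 4, y in [2, 9]  -> 2 point(s)
  x = 1: RHS = 0, y in [0]  -> 1 point(s)
  x = 3: RHS = 5, y in [4, 7]  -> 2 point(s)
  x = 4: RHS = 4, y in [2, 9]  -> 2 point(s)
  x = 5: RHS = 5, y in [4, 7]  -> 2 point(s)
  x = 6: RHS = 3, y in [5, 6]  -> 2 point(s)
  x = 7: RHS = 4, y in [2, 9]  -> 2 point(s)
  x = 8: RHS = 3, y in [5, 6]  -> 2 point(s)
Affine points: 15. Add the point at infinity: total = 16.

#E(F_11) = 16


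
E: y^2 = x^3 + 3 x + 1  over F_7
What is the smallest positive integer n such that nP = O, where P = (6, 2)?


Compute successive multiples of P until we hit O:
  1P = (6, 2)
  2P = (6, 5)
  3P = O

ord(P) = 3


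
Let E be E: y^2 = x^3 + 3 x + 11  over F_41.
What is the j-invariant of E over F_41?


Delta = -16(4 a^3 + 27 b^2) mod 41 = 38
-1728 * (4 a)^3 = -1728 * (4*3)^3 mod 41 = 5
j = 5 * 38^(-1) mod 41 = 12

j = 12 (mod 41)


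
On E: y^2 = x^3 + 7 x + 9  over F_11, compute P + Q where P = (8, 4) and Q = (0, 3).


P != Q, so use the chord formula.
s = (y2 - y1) / (x2 - x1) = (10) / (3) mod 11 = 7
x3 = s^2 - x1 - x2 mod 11 = 7^2 - 8 - 0 = 8
y3 = s (x1 - x3) - y1 mod 11 = 7 * (8 - 8) - 4 = 7

P + Q = (8, 7)


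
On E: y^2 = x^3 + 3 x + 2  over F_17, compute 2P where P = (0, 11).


Doubling: s = (3 x1^2 + a) / (2 y1)
s = (3*0^2 + 3) / (2*11) mod 17 = 4
x3 = s^2 - 2 x1 mod 17 = 4^2 - 2*0 = 16
y3 = s (x1 - x3) - y1 mod 17 = 4 * (0 - 16) - 11 = 10

2P = (16, 10)


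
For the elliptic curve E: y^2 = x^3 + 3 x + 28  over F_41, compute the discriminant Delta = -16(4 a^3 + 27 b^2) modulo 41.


4 a^3 + 27 b^2 = 4*3^3 + 27*28^2 = 108 + 21168 = 21276
Delta = -16 * (21276) = -340416
Delta mod 41 = 7

Delta = 7 (mod 41)


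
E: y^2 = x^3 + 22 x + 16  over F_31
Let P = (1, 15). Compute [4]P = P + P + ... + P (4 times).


k = 4 = 100_2 (binary, LSB first: 001)
Double-and-add from P = (1, 15):
  bit 0 = 0: acc unchanged = O
  bit 1 = 0: acc unchanged = O
  bit 2 = 1: acc = O + (1, 16) = (1, 16)

4P = (1, 16)


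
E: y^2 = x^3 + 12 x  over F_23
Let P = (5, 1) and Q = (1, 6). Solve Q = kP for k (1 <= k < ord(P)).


Enumerate multiples of P until we hit Q = (1, 6):
  1P = (5, 1)
  2P = (2, 3)
  3P = (19, 16)
  4P = (12, 3)
  5P = (15, 6)
  6P = (9, 20)
  7P = (10, 4)
  8P = (1, 6)
Match found at i = 8.

k = 8


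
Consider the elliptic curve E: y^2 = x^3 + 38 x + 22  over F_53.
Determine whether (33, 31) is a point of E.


Check whether y^2 = x^3 + 38 x + 22 (mod 53) for (x, y) = (33, 31).
LHS: y^2 = 31^2 mod 53 = 7
RHS: x^3 + 38 x + 22 = 33^3 + 38*33 + 22 mod 53 = 7
LHS = RHS

Yes, on the curve


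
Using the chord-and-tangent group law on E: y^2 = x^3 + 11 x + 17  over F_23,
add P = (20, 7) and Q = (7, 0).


P != Q, so use the chord formula.
s = (y2 - y1) / (x2 - x1) = (16) / (10) mod 23 = 20
x3 = s^2 - x1 - x2 mod 23 = 20^2 - 20 - 7 = 5
y3 = s (x1 - x3) - y1 mod 23 = 20 * (20 - 5) - 7 = 17

P + Q = (5, 17)


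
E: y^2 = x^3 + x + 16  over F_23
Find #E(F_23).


For each x in F_23, count y with y^2 = x^3 + 1 x + 16 mod 23:
  x = 0: RHS = 16, y in [4, 19]  -> 2 point(s)
  x = 1: RHS = 18, y in [8, 15]  -> 2 point(s)
  x = 2: RHS = 3, y in [7, 16]  -> 2 point(s)
  x = 3: RHS = 0, y in [0]  -> 1 point(s)
  x = 5: RHS = 8, y in [10, 13]  -> 2 point(s)
  x = 6: RHS = 8, y in [10, 13]  -> 2 point(s)
  x = 9: RHS = 18, y in [8, 15]  -> 2 point(s)
  x = 11: RHS = 1, y in [1, 22]  -> 2 point(s)
  x = 12: RHS = 8, y in [10, 13]  -> 2 point(s)
  x = 13: RHS = 18, y in [8, 15]  -> 2 point(s)
  x = 15: RHS = 2, y in [5, 18]  -> 2 point(s)
  x = 17: RHS = 1, y in [1, 22]  -> 2 point(s)
  x = 18: RHS = 1, y in [1, 22]  -> 2 point(s)
  x = 20: RHS = 9, y in [3, 20]  -> 2 point(s)
  x = 21: RHS = 6, y in [11, 12]  -> 2 point(s)
Affine points: 29. Add the point at infinity: total = 30.

#E(F_23) = 30


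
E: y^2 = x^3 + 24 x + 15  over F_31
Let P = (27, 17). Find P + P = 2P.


Doubling: s = (3 x1^2 + a) / (2 y1)
s = (3*27^2 + 24) / (2*17) mod 31 = 24
x3 = s^2 - 2 x1 mod 31 = 24^2 - 2*27 = 26
y3 = s (x1 - x3) - y1 mod 31 = 24 * (27 - 26) - 17 = 7

2P = (26, 7)


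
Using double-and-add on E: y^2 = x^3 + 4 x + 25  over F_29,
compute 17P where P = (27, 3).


k = 17 = 10001_2 (binary, LSB first: 10001)
Double-and-add from P = (27, 3):
  bit 0 = 1: acc = O + (27, 3) = (27, 3)
  bit 1 = 0: acc unchanged = (27, 3)
  bit 2 = 0: acc unchanged = (27, 3)
  bit 3 = 0: acc unchanged = (27, 3)
  bit 4 = 1: acc = (27, 3) + (15, 26) = (9, 6)

17P = (9, 6)


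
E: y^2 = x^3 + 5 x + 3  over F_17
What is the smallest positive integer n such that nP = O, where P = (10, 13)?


Compute successive multiples of P until we hit O:
  1P = (10, 13)
  2P = (1, 3)
  3P = (15, 6)
  4P = (13, 15)
  5P = (2, 15)
  6P = (4, 11)
  7P = (5, 0)
  8P = (4, 6)
  ... (continuing to 14P)
  14P = O

ord(P) = 14


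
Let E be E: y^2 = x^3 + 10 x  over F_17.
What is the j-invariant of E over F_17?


Delta = -16(4 a^3 + 27 b^2) mod 17 = 5
-1728 * (4 a)^3 = -1728 * (4*10)^3 mod 17 = 4
j = 4 * 5^(-1) mod 17 = 11

j = 11 (mod 17)


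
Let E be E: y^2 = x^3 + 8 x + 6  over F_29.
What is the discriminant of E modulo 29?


4 a^3 + 27 b^2 = 4*8^3 + 27*6^2 = 2048 + 972 = 3020
Delta = -16 * (3020) = -48320
Delta mod 29 = 23

Delta = 23 (mod 29)


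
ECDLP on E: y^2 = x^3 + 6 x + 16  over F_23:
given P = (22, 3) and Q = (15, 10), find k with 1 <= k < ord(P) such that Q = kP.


Enumerate multiples of P until we hit Q = (15, 10):
  1P = (22, 3)
  2P = (10, 15)
  3P = (15, 13)
  4P = (4, 14)
  5P = (0, 4)
  6P = (2, 17)
  7P = (8, 1)
  8P = (1, 0)
  9P = (8, 22)
  10P = (2, 6)
  11P = (0, 19)
  12P = (4, 9)
  13P = (15, 10)
Match found at i = 13.

k = 13


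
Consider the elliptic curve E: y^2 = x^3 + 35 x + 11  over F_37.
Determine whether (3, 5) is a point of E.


Check whether y^2 = x^3 + 35 x + 11 (mod 37) for (x, y) = (3, 5).
LHS: y^2 = 5^2 mod 37 = 25
RHS: x^3 + 35 x + 11 = 3^3 + 35*3 + 11 mod 37 = 32
LHS != RHS

No, not on the curve


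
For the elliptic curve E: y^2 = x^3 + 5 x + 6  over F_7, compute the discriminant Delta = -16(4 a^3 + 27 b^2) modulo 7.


4 a^3 + 27 b^2 = 4*5^3 + 27*6^2 = 500 + 972 = 1472
Delta = -16 * (1472) = -23552
Delta mod 7 = 3

Delta = 3 (mod 7)


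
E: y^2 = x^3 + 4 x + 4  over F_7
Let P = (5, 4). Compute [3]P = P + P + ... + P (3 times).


k = 3 = 11_2 (binary, LSB first: 11)
Double-and-add from P = (5, 4):
  bit 0 = 1: acc = O + (5, 4) = (5, 4)
  bit 1 = 1: acc = (5, 4) + (1, 4) = (1, 3)

3P = (1, 3)


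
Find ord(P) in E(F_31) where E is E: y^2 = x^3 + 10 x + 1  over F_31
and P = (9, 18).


Compute successive multiples of P until we hit O:
  1P = (9, 18)
  2P = (14, 8)
  3P = (12, 19)
  4P = (17, 0)
  5P = (12, 12)
  6P = (14, 23)
  7P = (9, 13)
  8P = O

ord(P) = 8


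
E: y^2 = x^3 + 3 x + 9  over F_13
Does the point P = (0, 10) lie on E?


Check whether y^2 = x^3 + 3 x + 9 (mod 13) for (x, y) = (0, 10).
LHS: y^2 = 10^2 mod 13 = 9
RHS: x^3 + 3 x + 9 = 0^3 + 3*0 + 9 mod 13 = 9
LHS = RHS

Yes, on the curve


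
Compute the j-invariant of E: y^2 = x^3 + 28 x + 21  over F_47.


Delta = -16(4 a^3 + 27 b^2) mod 47 = 22
-1728 * (4 a)^3 = -1728 * (4*28)^3 mod 47 = 44
j = 44 * 22^(-1) mod 47 = 2

j = 2 (mod 47)


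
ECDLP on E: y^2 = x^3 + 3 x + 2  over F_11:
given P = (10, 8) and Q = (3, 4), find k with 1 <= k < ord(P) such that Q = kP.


Enumerate multiples of P until we hit Q = (3, 4):
  1P = (10, 8)
  2P = (3, 7)
  3P = (7, 5)
  4P = (6, 7)
  5P = (4, 10)
  6P = (2, 4)
  7P = (2, 7)
  8P = (4, 1)
  9P = (6, 4)
  10P = (7, 6)
  11P = (3, 4)
Match found at i = 11.

k = 11


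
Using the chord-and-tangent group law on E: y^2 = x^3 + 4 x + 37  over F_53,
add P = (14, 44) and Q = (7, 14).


P != Q, so use the chord formula.
s = (y2 - y1) / (x2 - x1) = (23) / (46) mod 53 = 27
x3 = s^2 - x1 - x2 mod 53 = 27^2 - 14 - 7 = 19
y3 = s (x1 - x3) - y1 mod 53 = 27 * (14 - 19) - 44 = 33

P + Q = (19, 33)


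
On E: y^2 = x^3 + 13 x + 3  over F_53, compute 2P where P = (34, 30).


Doubling: s = (3 x1^2 + a) / (2 y1)
s = (3*34^2 + 13) / (2*30) mod 53 = 43
x3 = s^2 - 2 x1 mod 53 = 43^2 - 2*34 = 32
y3 = s (x1 - x3) - y1 mod 53 = 43 * (34 - 32) - 30 = 3

2P = (32, 3)


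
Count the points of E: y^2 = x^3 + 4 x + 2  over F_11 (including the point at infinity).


For each x in F_11, count y with y^2 = x^3 + 4 x + 2 mod 11:
  x = 4: RHS = 5, y in [4, 7]  -> 2 point(s)
  x = 5: RHS = 4, y in [2, 9]  -> 2 point(s)
  x = 6: RHS = 0, y in [0]  -> 1 point(s)
Affine points: 5. Add the point at infinity: total = 6.

#E(F_11) = 6


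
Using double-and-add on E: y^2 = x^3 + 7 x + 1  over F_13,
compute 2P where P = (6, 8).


k = 2 = 10_2 (binary, LSB first: 01)
Double-and-add from P = (6, 8):
  bit 0 = 0: acc unchanged = O
  bit 1 = 1: acc = O + (0, 1) = (0, 1)

2P = (0, 1)


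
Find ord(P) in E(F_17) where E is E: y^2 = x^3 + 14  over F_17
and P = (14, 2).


Compute successive multiples of P until we hit O:
  1P = (14, 2)
  2P = (8, 13)
  3P = (13, 16)
  4P = (16, 9)
  5P = (12, 5)
  6P = (6, 3)
  7P = (1, 7)
  8P = (11, 6)
  ... (continuing to 18P)
  18P = O

ord(P) = 18


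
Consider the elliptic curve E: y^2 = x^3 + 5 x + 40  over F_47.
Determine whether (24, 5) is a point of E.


Check whether y^2 = x^3 + 5 x + 40 (mod 47) for (x, y) = (24, 5).
LHS: y^2 = 5^2 mod 47 = 25
RHS: x^3 + 5 x + 40 = 24^3 + 5*24 + 40 mod 47 = 25
LHS = RHS

Yes, on the curve


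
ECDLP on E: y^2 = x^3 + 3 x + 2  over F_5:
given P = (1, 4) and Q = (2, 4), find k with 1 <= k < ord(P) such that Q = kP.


Enumerate multiples of P until we hit Q = (2, 4):
  1P = (1, 4)
  2P = (2, 4)
Match found at i = 2.

k = 2


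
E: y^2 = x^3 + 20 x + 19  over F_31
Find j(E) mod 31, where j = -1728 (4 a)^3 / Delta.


Delta = -16(4 a^3 + 27 b^2) mod 31 = 5
-1728 * (4 a)^3 = -1728 * (4*20)^3 mod 31 = 1
j = 1 * 5^(-1) mod 31 = 25

j = 25 (mod 31)


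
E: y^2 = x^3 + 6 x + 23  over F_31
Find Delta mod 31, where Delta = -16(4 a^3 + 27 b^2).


4 a^3 + 27 b^2 = 4*6^3 + 27*23^2 = 864 + 14283 = 15147
Delta = -16 * (15147) = -242352
Delta mod 31 = 6

Delta = 6 (mod 31)


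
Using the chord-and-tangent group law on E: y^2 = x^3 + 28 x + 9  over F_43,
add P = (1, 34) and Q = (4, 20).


P != Q, so use the chord formula.
s = (y2 - y1) / (x2 - x1) = (29) / (3) mod 43 = 24
x3 = s^2 - x1 - x2 mod 43 = 24^2 - 1 - 4 = 12
y3 = s (x1 - x3) - y1 mod 43 = 24 * (1 - 12) - 34 = 3

P + Q = (12, 3)


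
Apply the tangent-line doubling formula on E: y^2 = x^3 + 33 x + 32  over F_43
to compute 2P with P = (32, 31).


Doubling: s = (3 x1^2 + a) / (2 y1)
s = (3*32^2 + 33) / (2*31) mod 43 = 5
x3 = s^2 - 2 x1 mod 43 = 5^2 - 2*32 = 4
y3 = s (x1 - x3) - y1 mod 43 = 5 * (32 - 4) - 31 = 23

2P = (4, 23)


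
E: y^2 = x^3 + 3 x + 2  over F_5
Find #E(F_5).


For each x in F_5, count y with y^2 = x^3 + 3 x + 2 mod 5:
  x = 1: RHS = 1, y in [1, 4]  -> 2 point(s)
  x = 2: RHS = 1, y in [1, 4]  -> 2 point(s)
Affine points: 4. Add the point at infinity: total = 5.

#E(F_5) = 5


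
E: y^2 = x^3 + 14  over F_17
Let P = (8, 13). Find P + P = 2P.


Doubling: s = (3 x1^2 + a) / (2 y1)
s = (3*8^2 + 0) / (2*13) mod 17 = 10
x3 = s^2 - 2 x1 mod 17 = 10^2 - 2*8 = 16
y3 = s (x1 - x3) - y1 mod 17 = 10 * (8 - 16) - 13 = 9

2P = (16, 9)


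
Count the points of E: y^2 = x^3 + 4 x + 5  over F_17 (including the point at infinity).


For each x in F_17, count y with y^2 = x^3 + 4 x + 5 mod 17:
  x = 2: RHS = 4, y in [2, 15]  -> 2 point(s)
  x = 4: RHS = 0, y in [0]  -> 1 point(s)
  x = 7: RHS = 2, y in [6, 11]  -> 2 point(s)
  x = 10: RHS = 8, y in [5, 12]  -> 2 point(s)
  x = 12: RHS = 13, y in [8, 9]  -> 2 point(s)
  x = 14: RHS = 0, y in [0]  -> 1 point(s)
  x = 16: RHS = 0, y in [0]  -> 1 point(s)
Affine points: 11. Add the point at infinity: total = 12.

#E(F_17) = 12


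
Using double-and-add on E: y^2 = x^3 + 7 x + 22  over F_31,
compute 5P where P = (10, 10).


k = 5 = 101_2 (binary, LSB first: 101)
Double-and-add from P = (10, 10):
  bit 0 = 1: acc = O + (10, 10) = (10, 10)
  bit 1 = 0: acc unchanged = (10, 10)
  bit 2 = 1: acc = (10, 10) + (3, 15) = (28, 25)

5P = (28, 25)


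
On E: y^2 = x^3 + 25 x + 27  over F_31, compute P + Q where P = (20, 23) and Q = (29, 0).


P != Q, so use the chord formula.
s = (y2 - y1) / (x2 - x1) = (8) / (9) mod 31 = 25
x3 = s^2 - x1 - x2 mod 31 = 25^2 - 20 - 29 = 18
y3 = s (x1 - x3) - y1 mod 31 = 25 * (20 - 18) - 23 = 27

P + Q = (18, 27)


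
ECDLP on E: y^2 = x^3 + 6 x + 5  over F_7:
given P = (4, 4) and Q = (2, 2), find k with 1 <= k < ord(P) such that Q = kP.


Enumerate multiples of P until we hit Q = (2, 2):
  1P = (4, 4)
  2P = (3, 1)
  3P = (2, 2)
Match found at i = 3.

k = 3


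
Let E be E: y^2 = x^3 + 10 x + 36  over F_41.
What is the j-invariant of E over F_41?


Delta = -16(4 a^3 + 27 b^2) mod 41 = 25
-1728 * (4 a)^3 = -1728 * (4*10)^3 mod 41 = 6
j = 6 * 25^(-1) mod 41 = 15

j = 15 (mod 41)


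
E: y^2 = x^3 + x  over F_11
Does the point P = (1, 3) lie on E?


Check whether y^2 = x^3 + 1 x + 0 (mod 11) for (x, y) = (1, 3).
LHS: y^2 = 3^2 mod 11 = 9
RHS: x^3 + 1 x + 0 = 1^3 + 1*1 + 0 mod 11 = 2
LHS != RHS

No, not on the curve


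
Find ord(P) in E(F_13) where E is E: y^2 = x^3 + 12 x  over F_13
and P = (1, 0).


Compute successive multiples of P until we hit O:
  1P = (1, 0)
  2P = O

ord(P) = 2


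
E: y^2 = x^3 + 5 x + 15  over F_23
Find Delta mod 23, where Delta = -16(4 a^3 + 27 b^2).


4 a^3 + 27 b^2 = 4*5^3 + 27*15^2 = 500 + 6075 = 6575
Delta = -16 * (6575) = -105200
Delta mod 23 = 2

Delta = 2 (mod 23)


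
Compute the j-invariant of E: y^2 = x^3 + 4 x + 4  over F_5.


Delta = -16(4 a^3 + 27 b^2) mod 5 = 2
-1728 * (4 a)^3 = -1728 * (4*4)^3 mod 5 = 2
j = 2 * 2^(-1) mod 5 = 1

j = 1 (mod 5)


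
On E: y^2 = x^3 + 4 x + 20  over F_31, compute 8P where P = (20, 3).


k = 8 = 1000_2 (binary, LSB first: 0001)
Double-and-add from P = (20, 3):
  bit 0 = 0: acc unchanged = O
  bit 1 = 0: acc unchanged = O
  bit 2 = 0: acc unchanged = O
  bit 3 = 1: acc = O + (29, 2) = (29, 2)

8P = (29, 2)


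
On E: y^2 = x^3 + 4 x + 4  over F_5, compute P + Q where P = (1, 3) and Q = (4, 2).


P != Q, so use the chord formula.
s = (y2 - y1) / (x2 - x1) = (4) / (3) mod 5 = 3
x3 = s^2 - x1 - x2 mod 5 = 3^2 - 1 - 4 = 4
y3 = s (x1 - x3) - y1 mod 5 = 3 * (1 - 4) - 3 = 3

P + Q = (4, 3)


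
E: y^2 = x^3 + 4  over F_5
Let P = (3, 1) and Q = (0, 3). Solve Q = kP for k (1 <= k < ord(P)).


Enumerate multiples of P until we hit Q = (0, 3):
  1P = (3, 1)
  2P = (0, 2)
  3P = (1, 0)
  4P = (0, 3)
Match found at i = 4.

k = 4


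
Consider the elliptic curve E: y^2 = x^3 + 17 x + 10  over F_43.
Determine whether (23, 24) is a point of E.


Check whether y^2 = x^3 + 17 x + 10 (mod 43) for (x, y) = (23, 24).
LHS: y^2 = 24^2 mod 43 = 17
RHS: x^3 + 17 x + 10 = 23^3 + 17*23 + 10 mod 43 = 12
LHS != RHS

No, not on the curve


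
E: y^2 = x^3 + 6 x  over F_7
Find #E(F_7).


For each x in F_7, count y with y^2 = x^3 + 6 x + 0 mod 7:
  x = 0: RHS = 0, y in [0]  -> 1 point(s)
  x = 1: RHS = 0, y in [0]  -> 1 point(s)
  x = 4: RHS = 4, y in [2, 5]  -> 2 point(s)
  x = 5: RHS = 1, y in [1, 6]  -> 2 point(s)
  x = 6: RHS = 0, y in [0]  -> 1 point(s)
Affine points: 7. Add the point at infinity: total = 8.

#E(F_7) = 8


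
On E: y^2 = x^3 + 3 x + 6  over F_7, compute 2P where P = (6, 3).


Doubling: s = (3 x1^2 + a) / (2 y1)
s = (3*6^2 + 3) / (2*3) mod 7 = 1
x3 = s^2 - 2 x1 mod 7 = 1^2 - 2*6 = 3
y3 = s (x1 - x3) - y1 mod 7 = 1 * (6 - 3) - 3 = 0

2P = (3, 0)


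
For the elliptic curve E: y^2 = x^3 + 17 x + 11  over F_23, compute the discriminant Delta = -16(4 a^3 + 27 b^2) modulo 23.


4 a^3 + 27 b^2 = 4*17^3 + 27*11^2 = 19652 + 3267 = 22919
Delta = -16 * (22919) = -366704
Delta mod 23 = 8

Delta = 8 (mod 23)


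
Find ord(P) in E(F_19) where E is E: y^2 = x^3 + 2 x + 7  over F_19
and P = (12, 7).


Compute successive multiples of P until we hit O:
  1P = (12, 7)
  2P = (6, 8)
  3P = (10, 18)
  4P = (13, 8)
  5P = (14, 10)
  6P = (0, 11)
  7P = (5, 16)
  8P = (18, 17)
  ... (continuing to 22P)
  22P = O

ord(P) = 22


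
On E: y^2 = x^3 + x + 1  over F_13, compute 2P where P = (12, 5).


Doubling: s = (3 x1^2 + a) / (2 y1)
s = (3*12^2 + 1) / (2*5) mod 13 = 3
x3 = s^2 - 2 x1 mod 13 = 3^2 - 2*12 = 11
y3 = s (x1 - x3) - y1 mod 13 = 3 * (12 - 11) - 5 = 11

2P = (11, 11)


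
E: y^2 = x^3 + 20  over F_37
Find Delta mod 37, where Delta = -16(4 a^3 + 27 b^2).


4 a^3 + 27 b^2 = 4*0^3 + 27*20^2 = 0 + 10800 = 10800
Delta = -16 * (10800) = -172800
Delta mod 37 = 27

Delta = 27 (mod 37)


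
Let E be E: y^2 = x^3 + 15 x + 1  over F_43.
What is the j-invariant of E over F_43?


Delta = -16(4 a^3 + 27 b^2) mod 43 = 30
-1728 * (4 a)^3 = -1728 * (4*15)^3 mod 43 = 41
j = 41 * 30^(-1) mod 43 = 20

j = 20 (mod 43)


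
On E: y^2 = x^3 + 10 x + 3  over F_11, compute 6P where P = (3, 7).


k = 6 = 110_2 (binary, LSB first: 011)
Double-and-add from P = (3, 7):
  bit 0 = 0: acc unchanged = O
  bit 1 = 1: acc = O + (8, 1) = (8, 1)
  bit 2 = 1: acc = (8, 1) + (10, 6) = (2, 3)

6P = (2, 3)


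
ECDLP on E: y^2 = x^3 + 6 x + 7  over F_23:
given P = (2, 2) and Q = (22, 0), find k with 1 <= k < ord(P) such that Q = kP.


Enumerate multiples of P until we hit Q = (22, 0):
  1P = (2, 2)
  2P = (22, 0)
Match found at i = 2.

k = 2


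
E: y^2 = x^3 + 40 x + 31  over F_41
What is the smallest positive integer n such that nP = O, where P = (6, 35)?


Compute successive multiples of P until we hit O:
  1P = (6, 35)
  2P = (8, 17)
  3P = (26, 22)
  4P = (29, 23)
  5P = (11, 30)
  6P = (25, 25)
  7P = (18, 8)
  8P = (40, 21)
  ... (continuing to 17P)
  17P = O

ord(P) = 17


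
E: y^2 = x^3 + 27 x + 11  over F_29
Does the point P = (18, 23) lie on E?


Check whether y^2 = x^3 + 27 x + 11 (mod 29) for (x, y) = (18, 23).
LHS: y^2 = 23^2 mod 29 = 7
RHS: x^3 + 27 x + 11 = 18^3 + 27*18 + 11 mod 29 = 7
LHS = RHS

Yes, on the curve


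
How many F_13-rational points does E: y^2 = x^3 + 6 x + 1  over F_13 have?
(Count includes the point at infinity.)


For each x in F_13, count y with y^2 = x^3 + 6 x + 1 mod 13:
  x = 0: RHS = 1, y in [1, 12]  -> 2 point(s)
  x = 5: RHS = 0, y in [0]  -> 1 point(s)
  x = 7: RHS = 9, y in [3, 10]  -> 2 point(s)
  x = 9: RHS = 4, y in [2, 11]  -> 2 point(s)
Affine points: 7. Add the point at infinity: total = 8.

#E(F_13) = 8


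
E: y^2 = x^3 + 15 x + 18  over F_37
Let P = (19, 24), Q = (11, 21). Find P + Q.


P != Q, so use the chord formula.
s = (y2 - y1) / (x2 - x1) = (34) / (29) mod 37 = 5
x3 = s^2 - x1 - x2 mod 37 = 5^2 - 19 - 11 = 32
y3 = s (x1 - x3) - y1 mod 37 = 5 * (19 - 32) - 24 = 22

P + Q = (32, 22)


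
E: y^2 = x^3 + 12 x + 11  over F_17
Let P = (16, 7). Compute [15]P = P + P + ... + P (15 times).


k = 15 = 1111_2 (binary, LSB first: 1111)
Double-and-add from P = (16, 7):
  bit 0 = 1: acc = O + (16, 7) = (16, 7)
  bit 1 = 1: acc = (16, 7) + (10, 14) = (7, 8)
  bit 2 = 1: acc = (7, 8) + (15, 8) = (12, 9)
  bit 3 = 1: acc = (12, 9) + (2, 3) = (2, 14)

15P = (2, 14)


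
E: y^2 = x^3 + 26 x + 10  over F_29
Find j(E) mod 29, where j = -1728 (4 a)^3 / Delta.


Delta = -16(4 a^3 + 27 b^2) mod 29 = 27
-1728 * (4 a)^3 = -1728 * (4*26)^3 mod 29 = 28
j = 28 * 27^(-1) mod 29 = 15

j = 15 (mod 29)


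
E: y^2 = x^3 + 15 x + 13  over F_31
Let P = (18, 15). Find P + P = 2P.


Doubling: s = (3 x1^2 + a) / (2 y1)
s = (3*18^2 + 15) / (2*15) mod 31 = 5
x3 = s^2 - 2 x1 mod 31 = 5^2 - 2*18 = 20
y3 = s (x1 - x3) - y1 mod 31 = 5 * (18 - 20) - 15 = 6

2P = (20, 6)


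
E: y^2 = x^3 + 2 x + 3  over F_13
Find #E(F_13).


For each x in F_13, count y with y^2 = x^3 + 2 x + 3 mod 13:
  x = 0: RHS = 3, y in [4, 9]  -> 2 point(s)
  x = 3: RHS = 10, y in [6, 7]  -> 2 point(s)
  x = 4: RHS = 10, y in [6, 7]  -> 2 point(s)
  x = 6: RHS = 10, y in [6, 7]  -> 2 point(s)
  x = 7: RHS = 9, y in [3, 10]  -> 2 point(s)
  x = 9: RHS = 9, y in [3, 10]  -> 2 point(s)
  x = 10: RHS = 9, y in [3, 10]  -> 2 point(s)
  x = 11: RHS = 4, y in [2, 11]  -> 2 point(s)
  x = 12: RHS = 0, y in [0]  -> 1 point(s)
Affine points: 17. Add the point at infinity: total = 18.

#E(F_13) = 18


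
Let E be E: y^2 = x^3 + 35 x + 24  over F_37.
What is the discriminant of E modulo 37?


4 a^3 + 27 b^2 = 4*35^3 + 27*24^2 = 171500 + 15552 = 187052
Delta = -16 * (187052) = -2992832
Delta mod 37 = 24

Delta = 24 (mod 37)


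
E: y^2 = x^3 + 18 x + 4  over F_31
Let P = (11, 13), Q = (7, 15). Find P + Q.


P != Q, so use the chord formula.
s = (y2 - y1) / (x2 - x1) = (2) / (27) mod 31 = 15
x3 = s^2 - x1 - x2 mod 31 = 15^2 - 11 - 7 = 21
y3 = s (x1 - x3) - y1 mod 31 = 15 * (11 - 21) - 13 = 23

P + Q = (21, 23)


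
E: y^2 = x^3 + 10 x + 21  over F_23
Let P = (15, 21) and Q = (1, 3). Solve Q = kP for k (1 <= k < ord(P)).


Enumerate multiples of P until we hit Q = (1, 3):
  1P = (15, 21)
  2P = (19, 20)
  3P = (2, 16)
  4P = (12, 12)
  5P = (5, 9)
  6P = (21, 4)
  7P = (11, 6)
  8P = (1, 20)
  9P = (9, 9)
  10P = (3, 3)
  11P = (13, 5)
  12P = (13, 18)
  13P = (3, 20)
  14P = (9, 14)
  15P = (1, 3)
Match found at i = 15.

k = 15


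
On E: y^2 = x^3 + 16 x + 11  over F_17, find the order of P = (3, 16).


Compute successive multiples of P until we hit O:
  1P = (3, 16)
  2P = (10, 7)
  3P = (6, 0)
  4P = (10, 10)
  5P = (3, 1)
  6P = O

ord(P) = 6


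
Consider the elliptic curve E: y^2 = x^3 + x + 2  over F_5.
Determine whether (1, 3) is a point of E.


Check whether y^2 = x^3 + 1 x + 2 (mod 5) for (x, y) = (1, 3).
LHS: y^2 = 3^2 mod 5 = 4
RHS: x^3 + 1 x + 2 = 1^3 + 1*1 + 2 mod 5 = 4
LHS = RHS

Yes, on the curve


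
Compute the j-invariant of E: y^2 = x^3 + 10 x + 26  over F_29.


Delta = -16(4 a^3 + 27 b^2) mod 29 = 1
-1728 * (4 a)^3 = -1728 * (4*10)^3 mod 29 = 22
j = 22 * 1^(-1) mod 29 = 22

j = 22 (mod 29)


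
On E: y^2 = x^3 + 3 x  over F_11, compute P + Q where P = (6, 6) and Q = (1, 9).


P != Q, so use the chord formula.
s = (y2 - y1) / (x2 - x1) = (3) / (6) mod 11 = 6
x3 = s^2 - x1 - x2 mod 11 = 6^2 - 6 - 1 = 7
y3 = s (x1 - x3) - y1 mod 11 = 6 * (6 - 7) - 6 = 10

P + Q = (7, 10)


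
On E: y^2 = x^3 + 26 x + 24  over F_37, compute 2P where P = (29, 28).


Doubling: s = (3 x1^2 + a) / (2 y1)
s = (3*29^2 + 26) / (2*28) mod 37 = 29
x3 = s^2 - 2 x1 mod 37 = 29^2 - 2*29 = 6
y3 = s (x1 - x3) - y1 mod 37 = 29 * (29 - 6) - 28 = 10

2P = (6, 10)


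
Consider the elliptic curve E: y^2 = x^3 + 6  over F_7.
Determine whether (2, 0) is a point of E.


Check whether y^2 = x^3 + 0 x + 6 (mod 7) for (x, y) = (2, 0).
LHS: y^2 = 0^2 mod 7 = 0
RHS: x^3 + 0 x + 6 = 2^3 + 0*2 + 6 mod 7 = 0
LHS = RHS

Yes, on the curve


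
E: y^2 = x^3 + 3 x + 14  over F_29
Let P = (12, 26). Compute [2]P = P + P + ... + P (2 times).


k = 2 = 10_2 (binary, LSB first: 01)
Double-and-add from P = (12, 26):
  bit 0 = 0: acc unchanged = O
  bit 1 = 1: acc = O + (5, 3) = (5, 3)

2P = (5, 3)


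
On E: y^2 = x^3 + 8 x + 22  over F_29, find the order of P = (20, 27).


Compute successive multiples of P until we hit O:
  1P = (20, 27)
  2P = (17, 24)
  3P = (22, 0)
  4P = (17, 5)
  5P = (20, 2)
  6P = O

ord(P) = 6
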